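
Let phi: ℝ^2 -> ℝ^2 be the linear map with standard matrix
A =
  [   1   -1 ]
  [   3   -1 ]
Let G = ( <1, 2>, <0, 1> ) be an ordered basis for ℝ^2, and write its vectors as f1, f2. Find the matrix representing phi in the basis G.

The j-th column of [phi]_G is [phi(fj)]_G.
phi(f1) = A f1 = <-1, 1> = -f1 + 3f2, so column 1 is <-1, 3>.
Repeating for f2 and assembling the columns gives [[-1, -1], [3, 1]].

[[-1, -1], [3, 1]]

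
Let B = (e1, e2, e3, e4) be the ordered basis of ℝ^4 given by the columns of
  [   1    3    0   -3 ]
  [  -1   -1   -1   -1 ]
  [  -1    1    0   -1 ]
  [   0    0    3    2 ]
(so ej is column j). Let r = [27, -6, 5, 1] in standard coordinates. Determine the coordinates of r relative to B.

Write r = c_1 e1 + ... + c_4 e4 and solve for the c_i.
Solving this 4x4 system gives c = (3, 4, 3, -4).
Check: 3e1 + 4e2 + 3e3 - 4e4 = [27, -6, 5, 1].

[3, 4, 3, -4]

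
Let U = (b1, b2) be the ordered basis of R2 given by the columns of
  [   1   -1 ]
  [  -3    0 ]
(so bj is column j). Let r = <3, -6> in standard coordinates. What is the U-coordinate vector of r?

Write r = c_1 b1 + c_2 b2 and solve for the c_i.
System: c_1 - c_2 = 3, -3c_1 + 0c_2 = -6; solving gives c_1 = 2, c_2 = -1.
Check: 2b1 - b2 = <3, -6>.

<2, -1>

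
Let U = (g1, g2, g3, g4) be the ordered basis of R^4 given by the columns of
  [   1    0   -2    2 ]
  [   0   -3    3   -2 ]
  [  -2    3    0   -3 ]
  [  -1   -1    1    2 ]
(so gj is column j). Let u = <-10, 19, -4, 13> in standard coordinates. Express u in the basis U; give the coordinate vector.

[u]_U is the unique c with M c = u, where M has columns g1, ..., g4.
Gaussian elimination on [M | u] yields c = (-4, -3, 4, 1).
Check: -4g1 - 3g2 + 4g3 + g4 = <-10, 19, -4, 13>.

<-4, -3, 4, 1>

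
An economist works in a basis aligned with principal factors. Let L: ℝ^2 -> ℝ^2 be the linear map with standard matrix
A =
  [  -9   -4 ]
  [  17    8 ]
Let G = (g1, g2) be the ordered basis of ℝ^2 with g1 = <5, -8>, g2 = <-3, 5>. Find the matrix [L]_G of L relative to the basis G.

With P the matrix whose columns are g1, g2, [L]_G = P^(-1) A P.
Column by column: L(g1) = A g1 = <-13, 21>; its G-coordinates <-2, 1> give column 1.
Continuing for each basis vector yields [L]_G = [[-2, 2], [1, 1]].

[[-2, 2], [1, 1]]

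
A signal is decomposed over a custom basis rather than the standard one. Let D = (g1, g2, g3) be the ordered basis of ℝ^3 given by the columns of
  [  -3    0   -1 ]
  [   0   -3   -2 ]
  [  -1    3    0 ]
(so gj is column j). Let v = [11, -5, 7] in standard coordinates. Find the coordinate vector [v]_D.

We seek scalars with c_1 g1 + ... + c_3 g3 = v; equivalently solve M c = v where the columns of M are g1, ..., g3.
Solving this 3x3 system gives c = (-4, 1, 1).
Check: -4g1 + g2 + g3 = [11, -5, 7].

[-4, 1, 1]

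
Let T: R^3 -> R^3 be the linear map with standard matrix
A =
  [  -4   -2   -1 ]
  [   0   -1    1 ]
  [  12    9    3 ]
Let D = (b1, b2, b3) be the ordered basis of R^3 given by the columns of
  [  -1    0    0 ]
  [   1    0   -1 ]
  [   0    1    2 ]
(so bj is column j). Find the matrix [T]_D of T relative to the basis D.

Let P have columns b1, ..., b3. Then [T]_D = P^(-1) A P.
Here det P = -1, so P^(-1) is integer; computing A P first and then P^(-1)(A P) gives [[-2, 1, 0], [-1, 3, 3], [-1, 0, -3]].

[[-2, 1, 0], [-1, 3, 3], [-1, 0, -3]]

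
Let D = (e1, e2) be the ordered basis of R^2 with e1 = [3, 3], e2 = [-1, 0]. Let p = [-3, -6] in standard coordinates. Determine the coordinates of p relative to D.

Write p = c_1 e1 + c_2 e2 and solve for the c_i.
System: 3c_1 - c_2 = -3, 3c_1 + 0c_2 = -6; solving gives c_1 = -2, c_2 = -3.
Check: -2e1 - 3e2 = [-3, -6].

[-2, -3]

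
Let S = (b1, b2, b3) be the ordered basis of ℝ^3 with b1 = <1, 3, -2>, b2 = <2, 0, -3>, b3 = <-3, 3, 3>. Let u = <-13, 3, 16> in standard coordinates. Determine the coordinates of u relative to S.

We seek scalars with c_1 b1 + ... + c_3 b3 = u; equivalently solve M c = u where the columns of M are b1, ..., b3.
Row-reducing the augmented matrix [M | u] gives c = (-2, -1, 3).
Check: -2b1 - b2 + 3b3 = <-13, 3, 16>.

<-2, -1, 3>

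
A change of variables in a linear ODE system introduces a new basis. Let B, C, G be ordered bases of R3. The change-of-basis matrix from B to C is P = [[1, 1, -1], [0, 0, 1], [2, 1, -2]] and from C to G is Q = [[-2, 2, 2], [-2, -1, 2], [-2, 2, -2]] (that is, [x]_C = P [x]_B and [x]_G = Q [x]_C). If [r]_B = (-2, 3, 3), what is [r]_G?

Composing the changes, [r]_G = Q P [r]_B.
Q P = [[2, 0, 0], [2, 0, -3], [-6, -4, 8]]; applying this to (-2, 3, 3) gives (-4, -13, 24).

(-4, -13, 24)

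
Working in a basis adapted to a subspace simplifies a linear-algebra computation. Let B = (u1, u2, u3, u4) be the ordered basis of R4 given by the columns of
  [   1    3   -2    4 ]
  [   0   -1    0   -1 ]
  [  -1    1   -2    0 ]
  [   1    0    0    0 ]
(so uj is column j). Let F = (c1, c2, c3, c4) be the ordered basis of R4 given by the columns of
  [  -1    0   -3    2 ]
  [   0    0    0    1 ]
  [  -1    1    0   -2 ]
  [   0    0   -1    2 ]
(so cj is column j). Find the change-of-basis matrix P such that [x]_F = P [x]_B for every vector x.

[[2, 1, 2, 0], [1, 0, 0, -2], [-1, -2, 0, -2], [0, -1, 0, -1]]

Let M have columns uj and N have columns cj. Then for every x, N [x]_F = x = M [x]_B, so P = N^(-1) M.
Since det N = 1, N^(-1) has integer entries; multiplying gives P = [[2, 1, 2, 0], [1, 0, 0, -2], [-1, -2, 0, -2], [0, -1, 0, -1]].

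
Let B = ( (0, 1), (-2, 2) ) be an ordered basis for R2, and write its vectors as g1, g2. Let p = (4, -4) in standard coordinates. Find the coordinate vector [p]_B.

We seek scalars with c_1 g1 + c_2 g2 = p; equivalently solve M c = p where the columns of M are g1, g2.
System: 0c_1 - 2c_2 = 4, c_1 + 2c_2 = -4; solving gives c_1 = 0, c_2 = -2.
Check: 0·g1 - 2g2 = (4, -4).

(0, -2)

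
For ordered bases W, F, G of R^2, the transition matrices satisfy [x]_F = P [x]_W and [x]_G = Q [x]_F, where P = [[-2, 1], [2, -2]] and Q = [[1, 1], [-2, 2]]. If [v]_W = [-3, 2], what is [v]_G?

Apply P to get F-coordinates [8, -10], then Q to get G-coordinates.
The result is [v]_G = [-2, -36].

[-2, -36]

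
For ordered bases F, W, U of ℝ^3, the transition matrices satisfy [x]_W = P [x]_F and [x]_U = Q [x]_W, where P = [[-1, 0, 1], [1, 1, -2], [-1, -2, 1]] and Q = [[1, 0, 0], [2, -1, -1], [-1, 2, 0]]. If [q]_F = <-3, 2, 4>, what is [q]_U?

First [q]_W = P [q]_F = <7, -9, 3>.
Then [q]_U = Q [q]_W = <7, 20, -25>.

<7, 20, -25>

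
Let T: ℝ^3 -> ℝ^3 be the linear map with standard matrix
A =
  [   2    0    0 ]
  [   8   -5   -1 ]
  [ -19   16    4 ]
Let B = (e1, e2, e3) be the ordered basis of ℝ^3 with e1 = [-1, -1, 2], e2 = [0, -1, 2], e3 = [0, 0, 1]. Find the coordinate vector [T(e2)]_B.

[0, -3, -2]

Column 2 of [T]_B is the B-coordinate vector of T(e2).
In standard coordinates T(e2) = A e2 = [0, 3, -8].
Converting to B: [0, 3, -8] = 0·e1 - 3e2 - 2e3, so the coordinate vector is [0, -3, -2].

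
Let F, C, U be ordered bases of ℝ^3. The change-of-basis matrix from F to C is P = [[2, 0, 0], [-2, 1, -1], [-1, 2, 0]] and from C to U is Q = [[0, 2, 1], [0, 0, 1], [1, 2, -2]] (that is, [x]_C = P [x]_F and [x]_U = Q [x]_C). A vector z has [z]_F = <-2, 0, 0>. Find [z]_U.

<10, 2, 0>

Apply P to get C-coordinates <-4, 4, 2>, then Q to get U-coordinates.
The result is [z]_U = <10, 2, 0>.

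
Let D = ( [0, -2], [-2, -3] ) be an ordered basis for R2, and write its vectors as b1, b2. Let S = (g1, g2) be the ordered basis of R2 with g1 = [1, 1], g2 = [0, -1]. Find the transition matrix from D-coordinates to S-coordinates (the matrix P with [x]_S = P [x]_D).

[[0, -2], [2, 1]]

Take x = bj: its D-coordinates are the j-th standard unit vector, so P e_j — column j of P — equals [bj]_S.
b1 = 0·g1 + 2g2, giving column 1 = [0, 2]; repeating for each j gives P = [[0, -2], [2, 1]].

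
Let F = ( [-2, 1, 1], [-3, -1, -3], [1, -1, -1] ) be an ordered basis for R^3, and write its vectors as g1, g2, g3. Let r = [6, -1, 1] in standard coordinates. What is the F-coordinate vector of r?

[-1, -1, 1]

[r]_F is the unique c with M c = r, where M has columns g1, ..., g3.
Gaussian elimination on [M | r] yields c = (-1, -1, 1).
Check: -g1 - g2 + g3 = [6, -1, 1].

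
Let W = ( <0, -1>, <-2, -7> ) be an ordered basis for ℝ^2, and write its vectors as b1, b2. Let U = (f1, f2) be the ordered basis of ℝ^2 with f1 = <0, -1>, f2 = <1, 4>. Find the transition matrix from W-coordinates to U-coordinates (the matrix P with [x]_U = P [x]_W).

Take x = bj: its W-coordinates are the j-th standard unit vector, so P e_j — column j of P — equals [bj]_U.
b1 = f1 + 0·f2, giving column 1 = <1, 0>; repeating for each j gives P = [[1, -1], [0, -2]].

[[1, -1], [0, -2]]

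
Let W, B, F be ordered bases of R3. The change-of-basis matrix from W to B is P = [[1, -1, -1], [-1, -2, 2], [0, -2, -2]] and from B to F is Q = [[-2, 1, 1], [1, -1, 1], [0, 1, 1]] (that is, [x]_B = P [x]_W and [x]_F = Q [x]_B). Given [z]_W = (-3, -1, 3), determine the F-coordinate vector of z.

(17, -20, 7)

First [z]_B = P [z]_W = (-5, 11, -4).
Then [z]_F = Q [z]_B = (17, -20, 7).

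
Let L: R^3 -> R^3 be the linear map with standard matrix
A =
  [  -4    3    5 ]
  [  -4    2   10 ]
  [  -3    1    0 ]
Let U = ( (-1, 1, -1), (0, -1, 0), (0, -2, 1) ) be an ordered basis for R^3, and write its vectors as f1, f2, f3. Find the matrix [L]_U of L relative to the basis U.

[[-2, 3, 1], [-2, 1, -3], [2, 2, -1]]

Let P have columns f1, ..., f3. Then [L]_U = P^(-1) A P.
Here det P = 1, so P^(-1) is integer; computing A P first and then P^(-1)(A P) gives [[-2, 3, 1], [-2, 1, -3], [2, 2, -1]].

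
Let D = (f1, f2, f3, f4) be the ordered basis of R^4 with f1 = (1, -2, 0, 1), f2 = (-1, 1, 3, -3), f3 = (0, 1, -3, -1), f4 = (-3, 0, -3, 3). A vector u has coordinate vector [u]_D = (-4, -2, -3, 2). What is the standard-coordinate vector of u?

The coordinates say u = -4f1 - 2f2 - 3f3 + 2f4; adding the scaled basis vectors gives (-8, 3, -3, 11).

(-8, 3, -3, 11)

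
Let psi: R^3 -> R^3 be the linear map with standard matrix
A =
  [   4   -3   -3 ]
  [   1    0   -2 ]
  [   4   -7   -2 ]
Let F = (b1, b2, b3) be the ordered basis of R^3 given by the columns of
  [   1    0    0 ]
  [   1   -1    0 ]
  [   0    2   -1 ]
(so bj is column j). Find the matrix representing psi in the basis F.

[[1, -3, 3], [0, 1, 1], [3, -1, 0]]

Let P have columns b1, ..., b3. Then [psi]_F = P^(-1) A P.
Here det P = 1, so P^(-1) is integer; computing A P first and then P^(-1)(A P) gives [[1, -3, 3], [0, 1, 1], [3, -1, 0]].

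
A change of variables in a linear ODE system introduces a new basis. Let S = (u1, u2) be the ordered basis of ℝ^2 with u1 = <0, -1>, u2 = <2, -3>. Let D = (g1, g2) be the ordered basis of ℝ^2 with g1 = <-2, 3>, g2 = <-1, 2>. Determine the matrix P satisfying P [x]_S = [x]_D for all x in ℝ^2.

[[1, -1], [-2, 0]]

Column j of P is [uj]_D, since P maps S-coordinates to D-coordinates.
Expressing u1 in D: u1 = g1 - 2g2, so column 1 of P is <1, -2>.
Doing the same for each uj gives P = [[1, -1], [-2, 0]].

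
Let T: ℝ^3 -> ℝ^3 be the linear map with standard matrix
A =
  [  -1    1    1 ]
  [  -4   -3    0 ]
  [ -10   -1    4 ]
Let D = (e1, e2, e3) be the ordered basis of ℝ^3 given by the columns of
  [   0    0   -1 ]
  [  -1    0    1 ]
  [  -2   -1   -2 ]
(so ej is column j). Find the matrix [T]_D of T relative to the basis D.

The j-th column of [T]_D is [T(ej)]_D.
T(e1) = A e1 = [-3, 3, -7] = 0·e1 + e2 + 3e3, so column 1 is [0, 1, 3].
Repeating for e2, e3 and assembling the columns gives [[0, 1, -1], [1, 0, 1], [3, 1, 0]].

[[0, 1, -1], [1, 0, 1], [3, 1, 0]]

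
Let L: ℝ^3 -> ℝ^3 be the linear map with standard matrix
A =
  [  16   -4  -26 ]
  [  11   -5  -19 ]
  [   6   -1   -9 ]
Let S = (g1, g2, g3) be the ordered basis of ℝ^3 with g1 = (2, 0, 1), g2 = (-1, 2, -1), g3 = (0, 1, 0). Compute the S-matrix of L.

[[3, 1, -3], [0, 0, -2], [3, -2, -1]]

The j-th column of [L]_S is [L(gj)]_S.
L(g1) = A g1 = (6, 3, 3) = 3g1 + 0·g2 + 3g3, so column 1 is (3, 0, 3).
Repeating for g2, g3 and assembling the columns gives [[3, 1, -3], [0, 0, -2], [3, -2, -1]].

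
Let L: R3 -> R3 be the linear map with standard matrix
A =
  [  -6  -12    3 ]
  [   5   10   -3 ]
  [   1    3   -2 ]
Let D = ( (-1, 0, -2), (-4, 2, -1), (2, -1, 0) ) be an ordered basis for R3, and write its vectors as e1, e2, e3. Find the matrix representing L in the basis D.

[[-2, -3, 0], [1, 2, 1], [1, 1, 2]]

Let P have columns e1, ..., e3. Then [L]_D = P^(-1) A P.
Here det P = 1, so P^(-1) is integer; computing A P first and then P^(-1)(A P) gives [[-2, -3, 0], [1, 2, 1], [1, 1, 2]].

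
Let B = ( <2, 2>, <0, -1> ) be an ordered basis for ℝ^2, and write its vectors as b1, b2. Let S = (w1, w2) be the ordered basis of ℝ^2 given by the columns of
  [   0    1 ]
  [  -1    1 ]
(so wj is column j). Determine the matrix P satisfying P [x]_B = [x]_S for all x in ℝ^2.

Take x = bj: its B-coordinates are the j-th standard unit vector, so P e_j — column j of P — equals [bj]_S.
b1 = 0·w1 + 2w2, giving column 1 = <0, 2>; repeating for each j gives P = [[0, 1], [2, 0]].

[[0, 1], [2, 0]]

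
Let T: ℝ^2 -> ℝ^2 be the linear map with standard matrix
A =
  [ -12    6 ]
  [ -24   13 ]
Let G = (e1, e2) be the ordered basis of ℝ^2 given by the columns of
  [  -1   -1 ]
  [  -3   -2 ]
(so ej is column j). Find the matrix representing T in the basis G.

With P the matrix whose columns are e1, e2, [T]_G = P^(-1) A P.
Column by column: T(e1) = A e1 = (-6, -15); its G-coordinates (3, 3) give column 1.
Continuing for each basis vector yields [T]_G = [[3, 2], [3, -2]].

[[3, 2], [3, -2]]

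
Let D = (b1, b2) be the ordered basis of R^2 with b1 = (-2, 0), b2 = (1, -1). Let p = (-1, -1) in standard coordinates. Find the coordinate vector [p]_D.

We seek scalars with c_1 b1 + c_2 b2 = p; equivalently solve M c = p where the columns of M are b1, b2.
System: -2c_1 + c_2 = -1, 0c_1 - c_2 = -1; solving gives c_1 = 1, c_2 = 1.
Check: b1 + b2 = (-1, -1).

(1, 1)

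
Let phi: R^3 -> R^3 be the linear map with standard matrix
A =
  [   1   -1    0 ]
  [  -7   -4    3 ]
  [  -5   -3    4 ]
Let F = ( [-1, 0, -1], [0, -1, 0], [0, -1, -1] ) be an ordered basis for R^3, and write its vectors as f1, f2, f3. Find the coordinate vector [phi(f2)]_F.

[-1, -2, -2]

Compute phi(f2) = A f2 = [1, 4, 3] in standard coordinates.
Then write this in F-coordinates: solve for y in y_1 f1 + ... + y_3 f3 = [1, 4, 3].
This gives y = [-1, -2, -2], which is column 2 of [phi]_F.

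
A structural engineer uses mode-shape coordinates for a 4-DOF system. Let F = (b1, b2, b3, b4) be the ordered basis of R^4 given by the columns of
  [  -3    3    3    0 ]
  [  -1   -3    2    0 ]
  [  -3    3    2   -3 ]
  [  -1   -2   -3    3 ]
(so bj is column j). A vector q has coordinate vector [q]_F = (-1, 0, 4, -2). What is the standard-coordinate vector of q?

(15, 9, 17, -17)

The coordinates say q = -b1 + 0·b2 + 4b3 - 2b4; adding the scaled basis vectors gives (15, 9, 17, -17).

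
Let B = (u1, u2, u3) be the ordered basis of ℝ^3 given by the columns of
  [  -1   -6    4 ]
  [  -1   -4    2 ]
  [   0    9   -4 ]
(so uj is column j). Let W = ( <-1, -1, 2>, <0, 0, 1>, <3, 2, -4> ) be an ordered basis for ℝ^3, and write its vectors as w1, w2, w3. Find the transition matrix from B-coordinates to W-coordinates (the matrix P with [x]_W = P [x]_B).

[[1, 0, 2], [-2, 1, 0], [0, -2, 2]]

Let M have columns uj and N have columns wj. Then for every x, N [x]_W = x = M [x]_B, so P = N^(-1) M.
Since det N = -1, N^(-1) has integer entries; multiplying gives P = [[1, 0, 2], [-2, 1, 0], [0, -2, 2]].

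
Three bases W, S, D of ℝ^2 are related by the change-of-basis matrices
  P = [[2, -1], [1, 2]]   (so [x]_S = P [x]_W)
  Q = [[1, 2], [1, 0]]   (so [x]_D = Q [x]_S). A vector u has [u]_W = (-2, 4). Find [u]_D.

First [u]_S = P [u]_W = (-8, 6).
Then [u]_D = Q [u]_S = (4, -8).

(4, -8)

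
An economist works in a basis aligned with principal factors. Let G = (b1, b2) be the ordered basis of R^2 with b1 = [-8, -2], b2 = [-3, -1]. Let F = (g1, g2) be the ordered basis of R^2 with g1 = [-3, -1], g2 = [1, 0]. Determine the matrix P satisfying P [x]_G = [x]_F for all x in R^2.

Take x = bj: its G-coordinates are the j-th standard unit vector, so P e_j — column j of P — equals [bj]_F.
b1 = 2g1 - 2g2, giving column 1 = [2, -2]; repeating for each j gives P = [[2, 1], [-2, 0]].

[[2, 1], [-2, 0]]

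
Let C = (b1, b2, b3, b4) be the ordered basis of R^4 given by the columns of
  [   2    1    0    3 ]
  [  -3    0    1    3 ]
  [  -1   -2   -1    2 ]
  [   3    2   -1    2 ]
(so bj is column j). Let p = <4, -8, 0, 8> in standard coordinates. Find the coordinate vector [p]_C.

Write p = c_1 b1 + ... + c_4 b4 and solve for the c_i.
Row-reducing the augmented matrix [M | p] gives c = (2, 0, -2, 0).
Check: 2b1 + 0·b2 - 2b3 + 0·b4 = <4, -8, 0, 8>.

<2, 0, -2, 0>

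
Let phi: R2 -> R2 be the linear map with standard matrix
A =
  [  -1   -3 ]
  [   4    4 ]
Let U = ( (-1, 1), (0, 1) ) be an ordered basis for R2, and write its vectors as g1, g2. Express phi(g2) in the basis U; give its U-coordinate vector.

(3, 1)

Column 2 of [phi]_U is the U-coordinate vector of phi(g2).
In standard coordinates phi(g2) = A g2 = (-3, 4).
Converting to U: (-3, 4) = 3g1 + g2, so the coordinate vector is (3, 1).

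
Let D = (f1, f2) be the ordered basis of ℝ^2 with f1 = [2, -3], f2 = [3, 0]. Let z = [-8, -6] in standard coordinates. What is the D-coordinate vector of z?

[z]_D is the unique c with M c = z, where M has columns f1, f2.
System: 2c_1 + 3c_2 = -8, -3c_1 + 0c_2 = -6; solving gives c_1 = 2, c_2 = -4.
Check: 2f1 - 4f2 = [-8, -6].

[2, -4]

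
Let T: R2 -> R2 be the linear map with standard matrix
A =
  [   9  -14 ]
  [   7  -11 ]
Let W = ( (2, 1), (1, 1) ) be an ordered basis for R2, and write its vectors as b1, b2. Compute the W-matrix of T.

The j-th column of [T]_W is [T(bj)]_W.
T(b1) = A b1 = (4, 3) = b1 + 2b2, so column 1 is (1, 2).
Repeating for b2 and assembling the columns gives [[1, -1], [2, -3]].

[[1, -1], [2, -3]]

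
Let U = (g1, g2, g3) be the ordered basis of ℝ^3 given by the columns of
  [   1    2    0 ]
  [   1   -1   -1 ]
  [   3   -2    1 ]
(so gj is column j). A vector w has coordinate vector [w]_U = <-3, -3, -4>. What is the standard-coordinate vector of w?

<-9, 4, -7>

w = M [w]_U, where M has columns g1, ..., g3.
Carrying out the matrix-vector product, w = <-9, 4, -7>.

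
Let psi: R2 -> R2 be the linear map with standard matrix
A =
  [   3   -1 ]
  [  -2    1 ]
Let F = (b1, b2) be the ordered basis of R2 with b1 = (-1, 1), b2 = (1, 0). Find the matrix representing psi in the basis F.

The j-th column of [psi]_F is [psi(bj)]_F.
psi(b1) = A b1 = (-4, 3) = 3b1 - b2, so column 1 is (3, -1).
Repeating for b2 and assembling the columns gives [[3, -2], [-1, 1]].

[[3, -2], [-1, 1]]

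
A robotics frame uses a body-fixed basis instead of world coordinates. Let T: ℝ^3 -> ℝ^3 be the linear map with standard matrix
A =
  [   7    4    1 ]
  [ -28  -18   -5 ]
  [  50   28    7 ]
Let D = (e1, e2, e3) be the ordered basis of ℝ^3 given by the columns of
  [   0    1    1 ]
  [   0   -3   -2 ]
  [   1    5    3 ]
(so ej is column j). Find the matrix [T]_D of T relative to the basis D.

The j-th column of [T]_D is [T(ej)]_D.
T(e1) = A e1 = (1, -5, 7) = -2e1 + 3e2 - 2e3, so column 1 is (-2, 3, -2).
Repeating for e2, e3 and assembling the columns gives [[-2, 3, 3], [3, -1, 3], [-2, 1, -1]].

[[-2, 3, 3], [3, -1, 3], [-2, 1, -1]]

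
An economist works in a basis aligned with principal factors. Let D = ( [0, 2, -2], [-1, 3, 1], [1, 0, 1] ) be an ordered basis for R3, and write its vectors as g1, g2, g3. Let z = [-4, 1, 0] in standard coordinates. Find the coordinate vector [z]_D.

Write z = c_1 g1 + ... + c_3 g3 and solve for the c_i.
Row-reducing the augmented matrix [M | z] gives c = (-1, 1, -3).
Check: -g1 + g2 - 3g3 = [-4, 1, 0].

[-1, 1, -3]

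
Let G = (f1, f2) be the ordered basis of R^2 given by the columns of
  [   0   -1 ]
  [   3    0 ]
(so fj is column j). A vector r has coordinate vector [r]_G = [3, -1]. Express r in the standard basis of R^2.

The coordinates say r = 3f1 - f2; adding the scaled basis vectors gives [1, 9].

[1, 9]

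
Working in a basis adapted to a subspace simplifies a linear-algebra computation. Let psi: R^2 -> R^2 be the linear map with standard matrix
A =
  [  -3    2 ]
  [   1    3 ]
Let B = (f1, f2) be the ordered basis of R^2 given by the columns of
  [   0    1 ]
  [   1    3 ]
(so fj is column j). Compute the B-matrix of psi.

[[-3, 1], [2, 3]]

Let P have columns f1, f2. Then [psi]_B = P^(-1) A P.
Here det P = -1, so P^(-1) is integer; computing A P first and then P^(-1)(A P) gives [[-3, 1], [2, 3]].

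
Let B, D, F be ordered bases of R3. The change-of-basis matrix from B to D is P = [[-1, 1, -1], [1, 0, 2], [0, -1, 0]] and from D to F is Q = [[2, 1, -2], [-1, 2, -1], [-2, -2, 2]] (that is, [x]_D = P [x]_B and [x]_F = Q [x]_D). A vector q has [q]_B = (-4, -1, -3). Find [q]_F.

Composing the changes, [q]_F = Q P [q]_B.
Q P = [[-1, 4, 0], [3, 0, 5], [0, -4, -2]]; applying this to (-4, -1, -3) gives (0, -27, 10).

(0, -27, 10)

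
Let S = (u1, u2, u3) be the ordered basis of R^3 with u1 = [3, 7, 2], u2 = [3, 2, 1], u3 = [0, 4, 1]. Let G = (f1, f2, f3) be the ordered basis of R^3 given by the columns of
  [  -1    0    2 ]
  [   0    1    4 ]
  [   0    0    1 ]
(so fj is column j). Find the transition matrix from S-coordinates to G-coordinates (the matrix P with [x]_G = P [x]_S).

Column j of P is [uj]_G, since P maps S-coordinates to G-coordinates.
Expressing u1 in G: u1 = f1 - f2 + 2f3, so column 1 of P is [1, -1, 2].
Doing the same for each uj gives P = [[1, -1, 2], [-1, -2, 0], [2, 1, 1]].

[[1, -1, 2], [-1, -2, 0], [2, 1, 1]]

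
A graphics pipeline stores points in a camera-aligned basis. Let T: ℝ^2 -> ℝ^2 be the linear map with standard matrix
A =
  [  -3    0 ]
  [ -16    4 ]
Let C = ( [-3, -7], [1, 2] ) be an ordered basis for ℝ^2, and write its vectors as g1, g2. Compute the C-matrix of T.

[[-2, 2], [3, 3]]

The j-th column of [T]_C is [T(gj)]_C.
T(g1) = A g1 = [9, 20] = -2g1 + 3g2, so column 1 is [-2, 3].
Repeating for g2 and assembling the columns gives [[-2, 2], [3, 3]].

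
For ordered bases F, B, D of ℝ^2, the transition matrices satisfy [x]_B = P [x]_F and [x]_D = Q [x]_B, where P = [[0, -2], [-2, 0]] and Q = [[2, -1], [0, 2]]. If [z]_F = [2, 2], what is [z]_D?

[-4, -8]

First [z]_B = P [z]_F = [-4, -4].
Then [z]_D = Q [z]_B = [-4, -8].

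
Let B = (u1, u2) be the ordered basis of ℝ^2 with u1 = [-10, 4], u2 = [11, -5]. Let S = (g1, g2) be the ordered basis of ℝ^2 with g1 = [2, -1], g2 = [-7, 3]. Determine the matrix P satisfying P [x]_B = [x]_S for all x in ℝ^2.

[[2, 2], [2, -1]]

Take x = uj: its B-coordinates are the j-th standard unit vector, so P e_j — column j of P — equals [uj]_S.
u1 = 2g1 + 2g2, giving column 1 = [2, 2]; repeating for each j gives P = [[2, 2], [2, -1]].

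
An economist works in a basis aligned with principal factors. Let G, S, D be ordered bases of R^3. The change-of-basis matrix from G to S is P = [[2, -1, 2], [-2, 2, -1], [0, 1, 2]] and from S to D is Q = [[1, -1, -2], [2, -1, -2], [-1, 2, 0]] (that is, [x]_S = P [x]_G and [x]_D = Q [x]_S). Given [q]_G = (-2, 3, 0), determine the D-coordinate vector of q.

(-23, -30, 27)

Composing the changes, [q]_D = Q P [q]_G.
Q P = [[4, -5, -1], [6, -6, 1], [-6, 5, -4]]; applying this to (-2, 3, 0) gives (-23, -30, 27).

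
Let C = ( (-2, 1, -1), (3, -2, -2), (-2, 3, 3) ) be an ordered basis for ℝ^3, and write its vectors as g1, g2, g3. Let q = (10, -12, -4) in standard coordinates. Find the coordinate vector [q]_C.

(-4, -2, -4)

We seek scalars with c_1 g1 + ... + c_3 g3 = q; equivalently solve M c = q where the columns of M are g1, ..., g3.
Gaussian elimination on [M | q] yields c = (-4, -2, -4).
Check: -4g1 - 2g2 - 4g3 = (10, -12, -4).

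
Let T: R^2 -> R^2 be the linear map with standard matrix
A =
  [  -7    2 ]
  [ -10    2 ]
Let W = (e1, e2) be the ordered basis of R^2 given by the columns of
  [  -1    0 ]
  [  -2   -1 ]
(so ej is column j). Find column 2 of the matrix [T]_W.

<2, -2>

Column 2 of [T]_W is the W-coordinate vector of T(e2).
In standard coordinates T(e2) = A e2 = <-2, -2>.
Converting to W: <-2, -2> = 2e1 - 2e2, so the coordinate vector is <2, -2>.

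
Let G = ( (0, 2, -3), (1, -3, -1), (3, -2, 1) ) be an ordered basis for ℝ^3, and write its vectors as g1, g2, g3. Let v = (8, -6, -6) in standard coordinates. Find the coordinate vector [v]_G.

[v]_G is the unique c with M c = v, where M has columns g1, ..., g3.
Row-reducing the augmented matrix [M | v] gives c = (2, 2, 2).
Check: 2g1 + 2g2 + 2g3 = (8, -6, -6).

(2, 2, 2)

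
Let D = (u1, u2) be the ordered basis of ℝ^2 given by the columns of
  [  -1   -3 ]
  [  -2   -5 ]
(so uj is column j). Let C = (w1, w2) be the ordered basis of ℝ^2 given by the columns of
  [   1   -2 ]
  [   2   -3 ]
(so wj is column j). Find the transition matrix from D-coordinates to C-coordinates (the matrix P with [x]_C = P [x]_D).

[[-1, -1], [0, 1]]

Let M have columns uj and N have columns wj. Then for every x, N [x]_C = x = M [x]_D, so P = N^(-1) M.
Since det N = 1, N^(-1) has integer entries; multiplying gives P = [[-1, -1], [0, 1]].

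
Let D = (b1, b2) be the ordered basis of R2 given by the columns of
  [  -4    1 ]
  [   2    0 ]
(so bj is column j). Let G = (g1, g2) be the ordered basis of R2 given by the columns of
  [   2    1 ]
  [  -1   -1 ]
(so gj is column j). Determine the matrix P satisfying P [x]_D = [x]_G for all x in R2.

Take x = bj: its D-coordinates are the j-th standard unit vector, so P e_j — column j of P — equals [bj]_G.
b1 = -2g1 + 0·g2, giving column 1 = (-2, 0); repeating for each j gives P = [[-2, 1], [0, -1]].

[[-2, 1], [0, -1]]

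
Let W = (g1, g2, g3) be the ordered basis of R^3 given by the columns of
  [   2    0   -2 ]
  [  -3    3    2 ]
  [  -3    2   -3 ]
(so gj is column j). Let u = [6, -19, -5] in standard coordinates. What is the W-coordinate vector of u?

[1, -4, -2]

We seek scalars with c_1 g1 + ... + c_3 g3 = u; equivalently solve M c = u where the columns of M are g1, ..., g3.
Gaussian elimination on [M | u] yields c = (1, -4, -2).
Check: g1 - 4g2 - 2g3 = [6, -19, -5].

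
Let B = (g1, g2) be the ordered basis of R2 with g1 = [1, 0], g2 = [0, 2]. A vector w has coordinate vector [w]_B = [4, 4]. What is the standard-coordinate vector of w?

w = M [w]_B, where M has columns g1, g2.
Carrying out the matrix-vector product, w = [4, 8].

[4, 8]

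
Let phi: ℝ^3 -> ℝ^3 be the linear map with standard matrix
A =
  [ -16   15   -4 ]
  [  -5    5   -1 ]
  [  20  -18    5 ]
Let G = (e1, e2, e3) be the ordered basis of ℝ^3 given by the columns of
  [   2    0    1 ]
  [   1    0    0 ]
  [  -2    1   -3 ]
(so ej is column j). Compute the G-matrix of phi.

Let P have columns e1, ..., e3. Then [phi]_G = P^(-1) A P.
Here det P = 1, so P^(-1) is integer; computing A P first and then P^(-1)(A P) gives [[-3, -1, -2], [-3, -3, 1], [-3, -2, 0]].

[[-3, -1, -2], [-3, -3, 1], [-3, -2, 0]]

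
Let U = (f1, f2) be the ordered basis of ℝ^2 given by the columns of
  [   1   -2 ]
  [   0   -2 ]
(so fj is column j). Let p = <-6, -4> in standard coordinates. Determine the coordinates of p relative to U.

<-2, 2>

We seek scalars with c_1 f1 + c_2 f2 = p; equivalently solve M c = p where the columns of M are f1, f2.
System: c_1 - 2c_2 = -6, 0c_1 - 2c_2 = -4; solving gives c_1 = -2, c_2 = 2.
Check: -2f1 + 2f2 = <-6, -4>.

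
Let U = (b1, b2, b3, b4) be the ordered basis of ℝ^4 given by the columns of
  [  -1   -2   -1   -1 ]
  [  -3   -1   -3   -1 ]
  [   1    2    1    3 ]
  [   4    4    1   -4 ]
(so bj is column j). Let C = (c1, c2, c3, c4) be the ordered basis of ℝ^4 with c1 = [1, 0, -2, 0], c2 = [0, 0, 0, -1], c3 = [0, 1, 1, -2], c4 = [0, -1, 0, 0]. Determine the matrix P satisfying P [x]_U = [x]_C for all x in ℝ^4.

Let M have columns bj and N have columns cj. Then for every x, N [x]_C = x = M [x]_U, so P = N^(-1) M.
Since det N = -1, N^(-1) has integer entries; multiplying gives P = [[-1, -2, -1, -1], [-2, 0, 1, 2], [-1, -2, -1, 1], [2, -1, 2, 2]].

[[-1, -2, -1, -1], [-2, 0, 1, 2], [-1, -2, -1, 1], [2, -1, 2, 2]]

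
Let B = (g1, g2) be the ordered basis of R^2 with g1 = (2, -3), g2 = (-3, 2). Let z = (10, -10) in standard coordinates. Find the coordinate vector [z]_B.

(2, -2)

We seek scalars with c_1 g1 + c_2 g2 = z; equivalently solve M c = z where the columns of M are g1, g2.
System: 2c_1 - 3c_2 = 10, -3c_1 + 2c_2 = -10; solving gives c_1 = 2, c_2 = -2.
Check: 2g1 - 2g2 = (10, -10).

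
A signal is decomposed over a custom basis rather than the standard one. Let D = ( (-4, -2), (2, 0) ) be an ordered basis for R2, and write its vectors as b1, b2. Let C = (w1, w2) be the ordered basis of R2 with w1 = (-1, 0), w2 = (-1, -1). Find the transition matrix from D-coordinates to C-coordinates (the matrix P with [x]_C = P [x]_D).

Let M have columns bj and N have columns wj. Then for every x, N [x]_C = x = M [x]_D, so P = N^(-1) M.
Since det N = 1, N^(-1) has integer entries; multiplying gives P = [[2, -2], [2, 0]].

[[2, -2], [2, 0]]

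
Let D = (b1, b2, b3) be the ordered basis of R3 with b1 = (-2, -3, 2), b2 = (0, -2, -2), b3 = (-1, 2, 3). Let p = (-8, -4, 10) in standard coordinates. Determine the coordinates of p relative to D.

(2, 3, 4)

We seek scalars with c_1 b1 + ... + c_3 b3 = p; equivalently solve M c = p where the columns of M are b1, ..., b3.
Gaussian elimination on [M | p] yields c = (2, 3, 4).
Check: 2b1 + 3b2 + 4b3 = (-8, -4, 10).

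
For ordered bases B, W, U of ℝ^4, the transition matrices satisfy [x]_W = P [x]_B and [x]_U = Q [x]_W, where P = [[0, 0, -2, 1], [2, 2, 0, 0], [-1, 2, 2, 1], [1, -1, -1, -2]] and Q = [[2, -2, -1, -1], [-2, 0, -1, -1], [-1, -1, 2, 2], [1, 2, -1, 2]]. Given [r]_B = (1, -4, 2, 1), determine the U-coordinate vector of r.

Apply P to get W-coordinates (-3, -6, -4, 1), then Q to get U-coordinates.
The result is [r]_U = (9, 9, 3, -9).

(9, 9, 3, -9)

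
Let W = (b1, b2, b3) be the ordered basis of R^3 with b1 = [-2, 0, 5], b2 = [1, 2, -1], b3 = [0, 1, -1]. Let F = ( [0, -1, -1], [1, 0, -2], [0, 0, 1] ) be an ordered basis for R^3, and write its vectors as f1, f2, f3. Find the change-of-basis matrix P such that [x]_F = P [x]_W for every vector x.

[[0, -2, -1], [-2, 1, 0], [1, -1, -2]]

Column j of P is [bj]_F, since P maps W-coordinates to F-coordinates.
Expressing b1 in F: b1 = 0·f1 - 2f2 + f3, so column 1 of P is [0, -2, 1].
Doing the same for each bj gives P = [[0, -2, -1], [-2, 1, 0], [1, -1, -2]].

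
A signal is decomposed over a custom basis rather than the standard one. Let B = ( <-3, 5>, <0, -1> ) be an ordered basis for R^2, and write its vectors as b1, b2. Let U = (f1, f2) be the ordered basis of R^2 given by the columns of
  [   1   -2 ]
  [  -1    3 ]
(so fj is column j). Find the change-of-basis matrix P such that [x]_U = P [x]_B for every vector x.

[[1, -2], [2, -1]]

Let M have columns bj and N have columns fj. Then for every x, N [x]_U = x = M [x]_B, so P = N^(-1) M.
Since det N = 1, N^(-1) has integer entries; multiplying gives P = [[1, -2], [2, -1]].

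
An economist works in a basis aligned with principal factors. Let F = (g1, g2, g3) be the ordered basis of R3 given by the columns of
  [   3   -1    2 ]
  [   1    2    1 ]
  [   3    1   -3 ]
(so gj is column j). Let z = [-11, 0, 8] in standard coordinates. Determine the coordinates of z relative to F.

[-1, 2, -3]

Write z = c_1 g1 + ... + c_3 g3 and solve for the c_i.
Gaussian elimination on [M | z] yields c = (-1, 2, -3).
Check: -g1 + 2g2 - 3g3 = [-11, 0, 8].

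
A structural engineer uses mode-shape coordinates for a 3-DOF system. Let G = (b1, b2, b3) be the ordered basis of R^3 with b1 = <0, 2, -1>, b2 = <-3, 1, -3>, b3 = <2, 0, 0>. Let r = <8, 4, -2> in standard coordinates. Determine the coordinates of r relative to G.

[r]_G is the unique c with M c = r, where M has columns b1, ..., b3.
Gaussian elimination on [M | r] yields c = (2, 0, 4).
Check: 2b1 + 0·b2 + 4b3 = <8, 4, -2>.

<2, 0, 4>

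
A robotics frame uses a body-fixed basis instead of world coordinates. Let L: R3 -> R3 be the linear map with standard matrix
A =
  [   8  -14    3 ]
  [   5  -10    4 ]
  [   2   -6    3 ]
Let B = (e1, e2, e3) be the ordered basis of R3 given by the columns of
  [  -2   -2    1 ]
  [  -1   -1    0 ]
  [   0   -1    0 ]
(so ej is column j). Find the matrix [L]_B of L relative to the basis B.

[[2, 3, -3], [-2, 1, -2], [-2, 3, -2]]

Let P have columns e1, ..., e3. Then [L]_B = P^(-1) A P.
Here det P = 1, so P^(-1) is integer; computing A P first and then P^(-1)(A P) gives [[2, 3, -3], [-2, 1, -2], [-2, 3, -2]].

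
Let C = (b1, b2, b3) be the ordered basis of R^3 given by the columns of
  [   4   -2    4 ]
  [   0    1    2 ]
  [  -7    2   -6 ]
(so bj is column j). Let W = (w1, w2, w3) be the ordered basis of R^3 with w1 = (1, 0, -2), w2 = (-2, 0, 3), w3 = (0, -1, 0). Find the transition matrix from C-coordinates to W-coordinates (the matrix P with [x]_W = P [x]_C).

Take x = bj: its C-coordinates are the j-th standard unit vector, so P e_j — column j of P — equals [bj]_W.
b1 = 2w1 - w2 + 0·w3, giving column 1 = (2, -1, 0); repeating for each j gives P = [[2, 2, 0], [-1, 2, -2], [0, -1, -2]].

[[2, 2, 0], [-1, 2, -2], [0, -1, -2]]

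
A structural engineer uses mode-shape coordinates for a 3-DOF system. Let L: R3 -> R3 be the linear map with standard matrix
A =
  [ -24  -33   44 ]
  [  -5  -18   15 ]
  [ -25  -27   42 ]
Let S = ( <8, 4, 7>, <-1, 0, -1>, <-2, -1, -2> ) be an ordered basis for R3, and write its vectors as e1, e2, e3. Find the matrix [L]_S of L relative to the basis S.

[[-2, -3, 0], [2, 0, 3], [-1, -2, 2]]

With P the matrix whose columns are e1, ..., e3, [L]_S = P^(-1) A P.
Column by column: L(e1) = A e1 = <-16, -7, -14>; its S-coordinates <-2, 2, -1> give column 1.
Continuing for each basis vector yields [L]_S = [[-2, -3, 0], [2, 0, 3], [-1, -2, 2]].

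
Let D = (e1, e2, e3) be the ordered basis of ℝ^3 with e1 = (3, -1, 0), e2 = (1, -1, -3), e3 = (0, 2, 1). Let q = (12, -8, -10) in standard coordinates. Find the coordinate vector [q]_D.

Write q = c_1 e1 + ... + c_3 e3 and solve for the c_i.
Solving this 3x3 system gives c = (3, 3, -1).
Check: 3e1 + 3e2 - e3 = (12, -8, -10).

(3, 3, -1)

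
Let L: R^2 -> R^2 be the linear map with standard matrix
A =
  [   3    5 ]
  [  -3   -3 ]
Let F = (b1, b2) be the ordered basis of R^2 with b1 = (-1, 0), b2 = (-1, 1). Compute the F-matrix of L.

[[0, -2], [3, 0]]

The j-th column of [L]_F is [L(bj)]_F.
L(b1) = A b1 = (-3, 3) = 0·b1 + 3b2, so column 1 is (0, 3).
Repeating for b2 and assembling the columns gives [[0, -2], [3, 0]].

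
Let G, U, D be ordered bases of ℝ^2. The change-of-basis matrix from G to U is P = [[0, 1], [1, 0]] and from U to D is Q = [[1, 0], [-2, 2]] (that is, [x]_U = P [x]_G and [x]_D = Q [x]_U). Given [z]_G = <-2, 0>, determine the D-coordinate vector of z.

Composing the changes, [z]_D = Q P [z]_G.
Q P = [[0, 1], [2, -2]]; applying this to <-2, 0> gives <0, -4>.

<0, -4>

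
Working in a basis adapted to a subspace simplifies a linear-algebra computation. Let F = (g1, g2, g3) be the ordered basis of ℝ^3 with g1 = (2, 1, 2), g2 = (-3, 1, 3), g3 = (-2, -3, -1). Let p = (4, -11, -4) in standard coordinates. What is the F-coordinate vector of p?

We seek scalars with c_1 g1 + ... + c_3 g3 = p; equivalently solve M c = p where the columns of M are g1, ..., g3.
Gaussian elimination on [M | p] yields c = (3, -2, 4).
Check: 3g1 - 2g2 + 4g3 = (4, -11, -4).

(3, -2, 4)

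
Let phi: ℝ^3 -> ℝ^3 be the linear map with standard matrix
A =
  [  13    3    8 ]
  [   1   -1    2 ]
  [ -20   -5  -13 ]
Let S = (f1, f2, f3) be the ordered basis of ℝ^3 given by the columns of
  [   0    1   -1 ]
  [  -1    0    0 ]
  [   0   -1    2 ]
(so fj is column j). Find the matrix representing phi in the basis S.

With P the matrix whose columns are f1, ..., f3, [phi]_S = P^(-1) A P.
Column by column: phi(f1) = A f1 = (-3, 1, 5); its S-coordinates (-1, -1, 2) give column 1.
Continuing for each basis vector yields [phi]_S = [[-1, 1, -3], [-1, 3, 0], [2, -2, -3]].

[[-1, 1, -3], [-1, 3, 0], [2, -2, -3]]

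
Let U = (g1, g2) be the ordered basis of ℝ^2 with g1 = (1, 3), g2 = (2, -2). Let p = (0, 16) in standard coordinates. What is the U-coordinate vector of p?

(4, -2)

Write p = c_1 g1 + c_2 g2 and solve for the c_i.
System: c_1 + 2c_2 = 0, 3c_1 - 2c_2 = 16; solving gives c_1 = 4, c_2 = -2.
Check: 4g1 - 2g2 = (0, 16).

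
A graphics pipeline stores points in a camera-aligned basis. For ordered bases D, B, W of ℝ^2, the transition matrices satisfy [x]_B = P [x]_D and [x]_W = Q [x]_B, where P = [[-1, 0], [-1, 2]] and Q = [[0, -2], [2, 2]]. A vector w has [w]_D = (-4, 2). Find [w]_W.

(-16, 24)

First [w]_B = P [w]_D = (4, 8).
Then [w]_W = Q [w]_B = (-16, 24).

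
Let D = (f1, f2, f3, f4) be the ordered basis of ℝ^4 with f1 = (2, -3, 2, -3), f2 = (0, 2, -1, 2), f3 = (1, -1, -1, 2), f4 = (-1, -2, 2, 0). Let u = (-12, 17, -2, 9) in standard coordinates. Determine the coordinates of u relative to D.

We seek scalars with c_1 f1 + ... + c_4 f4 = u; equivalently solve M c = u where the columns of M are f1, ..., f4.
Row-reducing the augmented matrix [M | u] gives c = (-3, 4, -4, 2).
Check: -3f1 + 4f2 - 4f3 + 2f4 = (-12, 17, -2, 9).

(-3, 4, -4, 2)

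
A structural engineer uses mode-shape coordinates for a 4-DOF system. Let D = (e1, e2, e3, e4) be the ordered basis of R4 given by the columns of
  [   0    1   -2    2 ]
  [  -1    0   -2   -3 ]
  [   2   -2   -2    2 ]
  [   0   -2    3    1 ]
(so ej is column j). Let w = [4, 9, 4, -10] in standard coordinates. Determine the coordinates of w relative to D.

[w]_D is the unique c with M c = w, where M has columns e1, ..., e4.
Row-reducing the augmented matrix [M | w] gives c = (0, 0, -3, -1).
Check: 0·e1 + 0·e2 - 3e3 - e4 = [4, 9, 4, -10].

[0, 0, -3, -1]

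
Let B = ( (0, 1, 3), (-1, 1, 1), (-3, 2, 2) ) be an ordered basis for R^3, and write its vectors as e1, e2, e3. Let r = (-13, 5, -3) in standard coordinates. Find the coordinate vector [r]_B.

[r]_B is the unique c with M c = r, where M has columns e1, ..., e3.
Gaussian elimination on [M | r] yields c = (-4, 1, 4).
Check: -4e1 + e2 + 4e3 = (-13, 5, -3).

(-4, 1, 4)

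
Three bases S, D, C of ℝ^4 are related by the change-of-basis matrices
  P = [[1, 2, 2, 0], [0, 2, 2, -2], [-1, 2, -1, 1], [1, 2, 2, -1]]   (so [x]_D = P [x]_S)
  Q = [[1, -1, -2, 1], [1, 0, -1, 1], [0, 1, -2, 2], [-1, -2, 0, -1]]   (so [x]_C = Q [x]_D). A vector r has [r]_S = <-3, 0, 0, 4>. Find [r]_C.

<-16, -17, -36, 26>

Apply P to get D-coordinates <-3, -8, 7, -7>, then Q to get C-coordinates.
The result is [r]_C = <-16, -17, -36, 26>.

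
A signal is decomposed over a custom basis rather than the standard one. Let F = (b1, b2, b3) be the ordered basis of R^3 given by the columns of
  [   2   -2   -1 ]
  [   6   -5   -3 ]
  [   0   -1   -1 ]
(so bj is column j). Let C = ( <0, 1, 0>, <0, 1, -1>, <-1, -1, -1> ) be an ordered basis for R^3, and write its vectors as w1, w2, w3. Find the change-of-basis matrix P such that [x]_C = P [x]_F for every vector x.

Let M have columns bj and N have columns wj. Then for every x, N [x]_C = x = M [x]_F, so P = N^(-1) M.
Since det N = 1, N^(-1) has integer entries; multiplying gives P = [[2, -2, -2], [2, -1, 0], [-2, 2, 1]].

[[2, -2, -2], [2, -1, 0], [-2, 2, 1]]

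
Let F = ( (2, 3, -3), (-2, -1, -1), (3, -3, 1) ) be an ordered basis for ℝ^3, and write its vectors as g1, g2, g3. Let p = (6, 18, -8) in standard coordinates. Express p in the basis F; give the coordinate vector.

(3, -3, -2)

Write p = c_1 g1 + ... + c_3 g3 and solve for the c_i.
Gaussian elimination on [M | p] yields c = (3, -3, -2).
Check: 3g1 - 3g2 - 2g3 = (6, 18, -8).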